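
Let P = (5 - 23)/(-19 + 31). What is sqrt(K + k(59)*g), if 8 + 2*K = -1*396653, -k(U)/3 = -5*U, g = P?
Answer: I*sqrt(199658) ≈ 446.83*I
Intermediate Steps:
P = -3/2 (P = -18/12 = -18*1/12 = -3/2 ≈ -1.5000)
g = -3/2 ≈ -1.5000
k(U) = 15*U (k(U) = -(-15)*U = 15*U)
K = -396661/2 (K = -4 + (-1*396653)/2 = -4 + (1/2)*(-396653) = -4 - 396653/2 = -396661/2 ≈ -1.9833e+5)
sqrt(K + k(59)*g) = sqrt(-396661/2 + (15*59)*(-3/2)) = sqrt(-396661/2 + 885*(-3/2)) = sqrt(-396661/2 - 2655/2) = sqrt(-199658) = I*sqrt(199658)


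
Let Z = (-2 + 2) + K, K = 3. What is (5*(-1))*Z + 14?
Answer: -1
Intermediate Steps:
Z = 3 (Z = (-2 + 2) + 3 = 0 + 3 = 3)
(5*(-1))*Z + 14 = (5*(-1))*3 + 14 = -5*3 + 14 = -15 + 14 = -1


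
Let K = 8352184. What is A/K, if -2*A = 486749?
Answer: -486749/16704368 ≈ -0.029139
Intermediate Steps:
A = -486749/2 (A = -1/2*486749 = -486749/2 ≈ -2.4337e+5)
A/K = -486749/2/8352184 = -486749/2*1/8352184 = -486749/16704368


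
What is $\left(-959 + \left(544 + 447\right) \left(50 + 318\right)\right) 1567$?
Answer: $569963343$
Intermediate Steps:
$\left(-959 + \left(544 + 447\right) \left(50 + 318\right)\right) 1567 = \left(-959 + 991 \cdot 368\right) 1567 = \left(-959 + 364688\right) 1567 = 363729 \cdot 1567 = 569963343$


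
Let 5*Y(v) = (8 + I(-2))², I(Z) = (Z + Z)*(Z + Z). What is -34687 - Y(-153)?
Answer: -174011/5 ≈ -34802.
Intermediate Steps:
I(Z) = 4*Z² (I(Z) = (2*Z)*(2*Z) = 4*Z²)
Y(v) = 576/5 (Y(v) = (8 + 4*(-2)²)²/5 = (8 + 4*4)²/5 = (8 + 16)²/5 = (⅕)*24² = (⅕)*576 = 576/5)
-34687 - Y(-153) = -34687 - 1*576/5 = -34687 - 576/5 = -174011/5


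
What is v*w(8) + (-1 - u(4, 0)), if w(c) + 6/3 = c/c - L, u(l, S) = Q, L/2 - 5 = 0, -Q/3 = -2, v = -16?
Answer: 169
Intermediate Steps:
Q = 6 (Q = -3*(-2) = 6)
L = 10 (L = 10 + 2*0 = 10 + 0 = 10)
u(l, S) = 6
w(c) = -11 (w(c) = -2 + (c/c - 1*10) = -2 + (1 - 10) = -2 - 9 = -11)
v*w(8) + (-1 - u(4, 0)) = -16*(-11) + (-1 - 1*6) = 176 + (-1 - 6) = 176 - 7 = 169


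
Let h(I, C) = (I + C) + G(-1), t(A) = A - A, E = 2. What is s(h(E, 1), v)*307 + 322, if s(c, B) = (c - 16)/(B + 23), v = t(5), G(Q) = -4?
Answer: 2187/23 ≈ 95.087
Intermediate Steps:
t(A) = 0
h(I, C) = -4 + C + I (h(I, C) = (I + C) - 4 = (C + I) - 4 = -4 + C + I)
v = 0
s(c, B) = (-16 + c)/(23 + B)
s(h(E, 1), v)*307 + 322 = ((-16 + (-4 + 1 + 2))/(23 + 0))*307 + 322 = ((-16 - 1)/23)*307 + 322 = ((1/23)*(-17))*307 + 322 = -17/23*307 + 322 = -5219/23 + 322 = 2187/23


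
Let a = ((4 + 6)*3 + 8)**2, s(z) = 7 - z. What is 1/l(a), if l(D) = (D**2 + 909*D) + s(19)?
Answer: 1/3397720 ≈ 2.9432e-7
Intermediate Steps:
a = 1444 (a = (10*3 + 8)**2 = (30 + 8)**2 = 38**2 = 1444)
l(D) = -12 + D**2 + 909*D (l(D) = (D**2 + 909*D) + (7 - 1*19) = (D**2 + 909*D) + (7 - 19) = (D**2 + 909*D) - 12 = -12 + D**2 + 909*D)
1/l(a) = 1/(-12 + 1444**2 + 909*1444) = 1/(-12 + 2085136 + 1312596) = 1/3397720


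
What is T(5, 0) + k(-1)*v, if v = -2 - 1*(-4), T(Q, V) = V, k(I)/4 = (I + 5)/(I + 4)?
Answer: 32/3 ≈ 10.667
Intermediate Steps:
k(I) = 4*(5 + I)/(4 + I) (k(I) = 4*((I + 5)/(I + 4)) = 4*((5 + I)/(4 + I)) = 4*(5 + I)/(4 + I))
v = 2 (v = -2 + 4 = 2)
T(5, 0) + k(-1)*v = 0 + (4*(5 - 1)/(4 - 1))*2 = 0 + (4*4/3)*2 = 0 + (4*(⅓)*4)*2 = 0 + (16/3)*2 = 0 + 32/3 = 32/3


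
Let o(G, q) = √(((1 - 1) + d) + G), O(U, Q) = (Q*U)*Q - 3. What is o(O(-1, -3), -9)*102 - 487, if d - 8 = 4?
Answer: -487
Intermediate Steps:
d = 12 (d = 8 + 4 = 12)
O(U, Q) = -3 + U*Q² (O(U, Q) = U*Q² - 3 = -3 + U*Q²)
o(G, q) = √(12 + G) (o(G, q) = √(((1 - 1) + 12) + G) = √((0 + 12) + G) = √(12 + G))
o(O(-1, -3), -9)*102 - 487 = √(12 + (-3 - 1*(-3)²))*102 - 487 = √(12 + (-3 - 1*9))*102 - 487 = √(12 + (-3 - 9))*102 - 487 = √(12 - 12)*102 - 487 = √0*102 - 487 = 0*102 - 487 = 0 - 487 = -487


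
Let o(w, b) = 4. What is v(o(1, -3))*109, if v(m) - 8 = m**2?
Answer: 2616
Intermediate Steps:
v(m) = 8 + m**2
v(o(1, -3))*109 = (8 + 4**2)*109 = (8 + 16)*109 = 24*109 = 2616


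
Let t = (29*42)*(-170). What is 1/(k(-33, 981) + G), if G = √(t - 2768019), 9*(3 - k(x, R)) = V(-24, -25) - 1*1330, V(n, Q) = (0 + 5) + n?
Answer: 12384/242874775 - 81*I*√2975079/242874775 ≈ 5.0989e-5 - 0.00057524*I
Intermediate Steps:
V(n, Q) = 5 + n
t = -207060 (t = 1218*(-170) = -207060)
k(x, R) = 1376/9 (k(x, R) = 3 - ((5 - 24) - 1*1330)/9 = 3 - (-19 - 1330)/9 = 3 - ⅑*(-1349) = 3 + 1349/9 = 1376/9)
G = I*√2975079 (G = √(-207060 - 2768019) = √(-2975079) = I*√2975079 ≈ 1724.8*I)
1/(k(-33, 981) + G) = 1/(1376/9 + I*√2975079)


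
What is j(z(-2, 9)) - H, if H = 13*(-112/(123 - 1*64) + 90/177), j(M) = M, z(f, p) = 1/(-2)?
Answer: 2073/118 ≈ 17.568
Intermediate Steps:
z(f, p) = -1/2
H = -1066/59 (H = 13*(-112/(123 - 64) + 90*(1/177)) = 13*(-112/59 + 30/59) = 13*(-82/59) = -1066/59 ≈ -18.068)
j(z(-2, 9)) - H = -1/2 - 1*(-1066/59) = -1/2 + 1066/59 = 2073/118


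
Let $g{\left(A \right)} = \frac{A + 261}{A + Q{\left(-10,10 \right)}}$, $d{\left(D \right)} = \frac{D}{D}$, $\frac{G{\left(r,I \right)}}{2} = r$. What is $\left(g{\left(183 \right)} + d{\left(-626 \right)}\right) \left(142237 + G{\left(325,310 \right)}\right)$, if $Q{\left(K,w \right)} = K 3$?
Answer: $\frac{9478171}{17} \approx 5.5754 \cdot 10^{5}$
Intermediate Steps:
$Q{\left(K,w \right)} = 3 K$
$G{\left(r,I \right)} = 2 r$
$d{\left(D \right)} = 1$
$g{\left(A \right)} = \frac{261 + A}{-30 + A}$ ($g{\left(A \right)} = \frac{A + 261}{A + 3 \left(-10\right)} = \frac{261 + A}{A - 30} = \frac{261 + A}{-30 + A}$)
$\left(g{\left(183 \right)} + d{\left(-626 \right)}\right) \left(142237 + G{\left(325,310 \right)}\right) = \left(\frac{261 + 183}{-30 + 183} + 1\right) \left(142237 + 2 \cdot 325\right) = \left(\frac{1}{153} \cdot 444 + 1\right) \left(142237 + 650\right) = \left(\frac{1}{153} \cdot 444 + 1\right) 142887 = \left(\frac{148}{51} + 1\right) 142887 = \frac{199}{51} \cdot 142887 = \frac{9478171}{17}$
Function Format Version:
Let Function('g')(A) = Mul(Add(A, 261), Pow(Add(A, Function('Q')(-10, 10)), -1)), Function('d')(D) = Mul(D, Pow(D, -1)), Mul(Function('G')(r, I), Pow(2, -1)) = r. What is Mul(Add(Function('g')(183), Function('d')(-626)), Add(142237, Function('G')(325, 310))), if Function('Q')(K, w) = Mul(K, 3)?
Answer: Rational(9478171, 17) ≈ 5.5754e+5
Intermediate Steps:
Function('Q')(K, w) = Mul(3, K)
Function('G')(r, I) = Mul(2, r)
Function('d')(D) = 1
Function('g')(A) = Mul(Pow(Add(-30, A), -1), Add(261, A)) (Function('g')(A) = Mul(Add(A, 261), Pow(Add(A, Mul(3, -10)), -1)) = Mul(Add(261, A), Pow(Add(A, -30), -1)) = Mul(Add(261, A), Pow(Add(-30, A), -1)) = Mul(Pow(Add(-30, A), -1), Add(261, A)))
Mul(Add(Function('g')(183), Function('d')(-626)), Add(142237, Function('G')(325, 310))) = Mul(Add(Mul(Pow(Add(-30, 183), -1), Add(261, 183)), 1), Add(142237, Mul(2, 325))) = Mul(Add(Mul(Pow(153, -1), 444), 1), Add(142237, 650)) = Mul(Add(Mul(Rational(1, 153), 444), 1), 142887) = Mul(Add(Rational(148, 51), 1), 142887) = Mul(Rational(199, 51), 142887) = Rational(9478171, 17)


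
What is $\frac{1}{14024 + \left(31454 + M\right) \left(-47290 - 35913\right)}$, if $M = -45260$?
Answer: $\frac{1}{1148714642} \approx 8.7054 \cdot 10^{-10}$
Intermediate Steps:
$\frac{1}{14024 + \left(31454 + M\right) \left(-47290 - 35913\right)} = \frac{1}{14024 + \left(31454 - 45260\right) \left(-47290 - 35913\right)} = \frac{1}{14024 - -1148700618} = \frac{1}{14024 + 1148700618} = \frac{1}{1148714642}$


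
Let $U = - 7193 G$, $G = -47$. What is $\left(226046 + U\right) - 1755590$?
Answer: $-1191473$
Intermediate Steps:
$U = 338071$ ($U = \left(-7193\right) \left(-47\right) = 338071$)
$\left(226046 + U\right) - 1755590 = \left(226046 + 338071\right) - 1755590 = 564117 - 1755590 = -1191473$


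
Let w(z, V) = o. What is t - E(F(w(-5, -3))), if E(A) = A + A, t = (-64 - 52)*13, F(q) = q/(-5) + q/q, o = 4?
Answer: -7542/5 ≈ -1508.4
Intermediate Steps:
w(z, V) = 4
F(q) = 1 - q/5 (F(q) = q*(-⅕) + 1 = -q/5 + 1 = 1 - q/5)
t = -1508 (t = -116*13 = -1508)
E(A) = 2*A
t - E(F(w(-5, -3))) = -1508 - 2*(1 - ⅕*4) = -1508 - 2*(1 - ⅘) = -1508 - 2/5 = -1508 - 1*⅖ = -1508 - ⅖ = -7542/5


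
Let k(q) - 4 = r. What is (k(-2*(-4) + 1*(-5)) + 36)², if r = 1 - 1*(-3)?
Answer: 1936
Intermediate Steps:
r = 4 (r = 1 + 3 = 4)
k(q) = 8 (k(q) = 4 + 4 = 8)
(k(-2*(-4) + 1*(-5)) + 36)² = (8 + 36)² = 44² = 1936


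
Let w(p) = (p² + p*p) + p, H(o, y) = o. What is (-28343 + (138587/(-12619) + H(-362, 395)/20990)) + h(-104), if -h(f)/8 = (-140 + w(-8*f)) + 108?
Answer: -1471413223009039/132436405 ≈ -1.1110e+7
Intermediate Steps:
w(p) = p + 2*p² (w(p) = (p² + p²) + p = 2*p² + p = p + 2*p²)
h(f) = 256 + 64*f*(1 - 16*f) (h(f) = -8*((-140 + (-8*f)*(1 + 2*(-8*f))) + 108) = -8*((-140 + (-8*f)*(1 - 16*f)) + 108) = -8*((-140 - 8*f*(1 - 16*f)) + 108) = -8*(-32 - 8*f*(1 - 16*f)) = 256 + 64*f*(1 - 16*f))
(-28343 + (138587/(-12619) + H(-362, 395)/20990)) + h(-104) = (-28343 + (138587/(-12619) - 362/20990)) + (256 + 64*(-104)*(1 - 16*(-104))) = (-28343 + (138587*(-1/12619) - 362*1/20990)) + (256 + 64*(-104)*(1 + 1664)) = (-28343 + (-138587/12619 - 181/10495)) + (256 + 64*(-104)*1665) = (-28343 - 1456754604/132436405) + (256 - 11082240) = -3755101781519/132436405 - 11081984 = -1471413223009039/132436405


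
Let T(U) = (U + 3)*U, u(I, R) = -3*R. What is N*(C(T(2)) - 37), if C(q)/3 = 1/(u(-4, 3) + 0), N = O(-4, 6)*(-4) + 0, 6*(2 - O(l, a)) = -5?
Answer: 3808/9 ≈ 423.11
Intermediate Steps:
O(l, a) = 17/6 (O(l, a) = 2 - ⅙*(-5) = 2 + ⅚ = 17/6)
T(U) = U*(3 + U) (T(U) = (3 + U)*U = U*(3 + U))
N = -34/3 (N = (17/6)*(-4) + 0 = -34/3 + 0 = -34/3 ≈ -11.333)
C(q) = -⅓ (C(q) = 3/(-3*3 + 0) = 3/(-9 + 0) = 3/(-9) = 3*(-⅑) = -⅓)
N*(C(T(2)) - 37) = -34*(-⅓ - 37)/3 = -34/3*(-112/3) = 3808/9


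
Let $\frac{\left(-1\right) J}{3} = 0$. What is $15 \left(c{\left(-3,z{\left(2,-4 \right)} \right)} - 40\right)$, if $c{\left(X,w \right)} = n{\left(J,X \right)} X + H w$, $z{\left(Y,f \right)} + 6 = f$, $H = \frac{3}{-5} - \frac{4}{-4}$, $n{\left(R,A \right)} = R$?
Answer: $-660$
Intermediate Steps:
$J = 0$ ($J = \left(-3\right) 0 = 0$)
$H = \frac{2}{5}$ ($H = 3 \left(- \frac{1}{5}\right) - -1 = - \frac{3}{5} + 1 = \frac{2}{5} \approx 0.4$)
$z{\left(Y,f \right)} = -6 + f$
$c{\left(X,w \right)} = \frac{2 w}{5}$ ($c{\left(X,w \right)} = 0 X + \frac{2 w}{5} = 0 + \frac{2 w}{5} = \frac{2 w}{5}$)
$15 \left(c{\left(-3,z{\left(2,-4 \right)} \right)} - 40\right) = 15 \left(\frac{2 \left(-6 - 4\right)}{5} - 40\right) = 15 \left(\frac{2}{5} \left(-10\right) - 40\right) = 15 \left(-4 - 40\right) = 15 \left(-44\right) = -660$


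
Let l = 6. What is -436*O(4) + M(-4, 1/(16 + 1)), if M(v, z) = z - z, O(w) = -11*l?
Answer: 28776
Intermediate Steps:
O(w) = -66 (O(w) = -11*6 = -66)
M(v, z) = 0
-436*O(4) + M(-4, 1/(16 + 1)) = -436*(-66) + 0 = 28776 + 0 = 28776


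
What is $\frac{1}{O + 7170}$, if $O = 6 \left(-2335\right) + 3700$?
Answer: $- \frac{1}{3140} \approx -0.00031847$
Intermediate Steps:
$O = -10310$ ($O = -14010 + 3700 = -10310$)
$\frac{1}{O + 7170} = \frac{1}{-10310 + 7170} = \frac{1}{-3140} = - \frac{1}{3140}$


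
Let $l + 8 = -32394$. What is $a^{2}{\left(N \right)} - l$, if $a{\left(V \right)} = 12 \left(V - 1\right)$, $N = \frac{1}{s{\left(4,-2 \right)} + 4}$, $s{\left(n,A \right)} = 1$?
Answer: $\frac{812354}{25} \approx 32494.0$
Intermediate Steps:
$l = -32402$ ($l = -8 - 32394 = -32402$)
$N = \frac{1}{5}$ ($N = \frac{1}{1 + 4} = \frac{1}{5} \approx 0.2$)
$a{\left(V \right)} = -12 + 12 V$ ($a{\left(V \right)} = 12 \left(-1 + V\right) = -12 + 12 V$)
$a^{2}{\left(N \right)} - l = \left(-12 + 12 \cdot \frac{1}{5}\right)^{2} - -32402 = \left(-12 + \frac{12}{5}\right)^{2} + 32402 = \left(- \frac{48}{5}\right)^{2} + 32402 = \frac{2304}{25} + 32402 = \frac{812354}{25}$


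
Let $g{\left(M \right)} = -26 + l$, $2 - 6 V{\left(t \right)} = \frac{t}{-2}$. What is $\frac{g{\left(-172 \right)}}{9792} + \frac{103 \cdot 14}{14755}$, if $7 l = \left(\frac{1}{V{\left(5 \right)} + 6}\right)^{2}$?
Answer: $\frac{35048629391}{368643169440} \approx 0.095075$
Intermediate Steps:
$V{\left(t \right)} = \frac{1}{3} + \frac{t}{12}$ ($V{\left(t \right)} = \frac{1}{3} - \frac{t \frac{1}{-2}}{6} = \frac{1}{3} - \frac{t \left(- \frac{1}{2}\right)}{6} = \frac{1}{3} - \frac{\left(- \frac{1}{2}\right) t}{6} = \frac{1}{3} + \frac{t}{12}$)
$l = \frac{16}{5103}$ ($l = \frac{\left(\frac{1}{\left(\frac{1}{3} + \frac{1}{12} \cdot 5\right) + 6}\right)^{2}}{7} = \frac{\left(\frac{1}{\left(\frac{1}{3} + \frac{5}{12}\right) + 6}\right)^{2}}{7} = \frac{\left(\frac{1}{\frac{3}{4} + 6}\right)^{2}}{7} = \frac{\left(\frac{1}{\frac{27}{4}}\right)^{2}}{7} = \frac{\left(\frac{4}{27}\right)^{2}}{7} = \frac{1}{7} \cdot \frac{16}{729} = \frac{16}{5103} \approx 0.0031354$)
$g{\left(M \right)} = - \frac{132662}{5103}$ ($g{\left(M \right)} = -26 + \frac{16}{5103} = - \frac{132662}{5103}$)
$\frac{g{\left(-172 \right)}}{9792} + \frac{103 \cdot 14}{14755} = - \frac{132662}{5103 \cdot 9792} + \frac{103 \cdot 14}{14755} = \left(- \frac{132662}{5103}\right) \frac{1}{9792} + 1442 \cdot \frac{1}{14755} = - \frac{66331}{24984288} + \frac{1442}{14755} = \frac{35048629391}{368643169440}$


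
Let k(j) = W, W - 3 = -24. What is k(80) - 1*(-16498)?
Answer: 16477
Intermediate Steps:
W = -21 (W = 3 - 24 = -21)
k(j) = -21
k(80) - 1*(-16498) = -21 - 1*(-16498) = -21 + 16498 = 16477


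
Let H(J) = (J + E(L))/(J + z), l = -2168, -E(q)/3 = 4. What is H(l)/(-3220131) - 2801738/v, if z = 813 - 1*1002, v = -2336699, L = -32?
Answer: 21264762610753226/17735192024000133 ≈ 1.1990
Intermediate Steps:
E(q) = -12 (E(q) = -3*4 = -12)
z = -189 (z = 813 - 1002 = -189)
H(J) = (-12 + J)/(-189 + J) (H(J) = (J - 12)/(J - 189) = (-12 + J)/(-189 + J))
H(l)/(-3220131) - 2801738/v = ((-12 - 2168)/(-189 - 2168))/(-3220131) - 2801738/(-2336699) = (-2180/(-2357))*(-1/3220131) - 2801738*(-1/2336699) = -1/2357*(-2180)*(-1/3220131) + 2801738/2336699 = (2180/2357)*(-1/3220131) + 2801738/2336699 = -2180/7589848767 + 2801738/2336699 = 21264762610753226/17735192024000133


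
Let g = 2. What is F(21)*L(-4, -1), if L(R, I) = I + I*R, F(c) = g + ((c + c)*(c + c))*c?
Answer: 111138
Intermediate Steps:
F(c) = 2 + 4*c³ (F(c) = 2 + ((c + c)*(c + c))*c = 2 + ((2*c)*(2*c))*c = 2 + (4*c²)*c = 2 + 4*c³)
F(21)*L(-4, -1) = (2 + 4*21³)*(-(1 - 4)) = (2 + 4*9261)*(-1*(-3)) = (2 + 37044)*3 = 37046*3 = 111138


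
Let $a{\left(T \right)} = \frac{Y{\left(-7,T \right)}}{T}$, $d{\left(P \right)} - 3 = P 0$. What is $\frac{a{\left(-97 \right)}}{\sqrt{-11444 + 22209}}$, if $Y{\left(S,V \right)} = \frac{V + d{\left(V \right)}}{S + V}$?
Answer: $- \frac{47 \sqrt{10765}}{54298660} \approx -8.9808 \cdot 10^{-5}$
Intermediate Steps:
$d{\left(P \right)} = 3$ ($d{\left(P \right)} = 3 + P 0 = 3 + 0 = 3$)
$Y{\left(S,V \right)} = \frac{3 + V}{S + V}$ ($Y{\left(S,V \right)} = \frac{V + 3}{S + V} = \frac{3 + V}{S + V}$)
$a{\left(T \right)} = \frac{3 + T}{T \left(-7 + T\right)}$ ($a{\left(T \right)} = \frac{\frac{1}{-7 + T} \left(3 + T\right)}{T} = \frac{3 + T}{T \left(-7 + T\right)}$)
$\frac{a{\left(-97 \right)}}{\sqrt{-11444 + 22209}} = \frac{\frac{1}{-97} \frac{1}{-7 - 97} \left(3 - 97\right)}{\sqrt{-11444 + 22209}} = \frac{\left(- \frac{1}{97}\right) \frac{1}{-104} \left(-94\right)}{\sqrt{10765}} = \left(- \frac{1}{97}\right) \left(- \frac{1}{104}\right) \left(-94\right) \frac{\sqrt{10765}}{10765} = - \frac{47 \frac{\sqrt{10765}}{10765}}{5044} = - \frac{47 \sqrt{10765}}{54298660}$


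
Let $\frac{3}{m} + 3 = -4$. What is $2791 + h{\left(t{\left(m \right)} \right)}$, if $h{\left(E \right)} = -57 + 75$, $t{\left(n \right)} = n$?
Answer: $2809$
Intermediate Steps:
$m = - \frac{3}{7}$ ($m = \frac{3}{-3 - 4} = \frac{3}{-7} = 3 \left(- \frac{1}{7}\right) = - \frac{3}{7} \approx -0.42857$)
$h{\left(E \right)} = 18$
$2791 + h{\left(t{\left(m \right)} \right)} = 2791 + 18 = 2809$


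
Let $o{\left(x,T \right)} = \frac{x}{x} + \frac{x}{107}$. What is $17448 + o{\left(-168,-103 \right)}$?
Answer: $\frac{1866875}{107} \approx 17447.0$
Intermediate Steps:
$o{\left(x,T \right)} = 1 + \frac{x}{107}$ ($o{\left(x,T \right)} = 1 + x \frac{1}{107} = 1 + \frac{x}{107}$)
$17448 + o{\left(-168,-103 \right)} = 17448 + \left(1 + \frac{1}{107} \left(-168\right)\right) = 17448 + \left(1 - \frac{168}{107}\right) = 17448 - \frac{61}{107} = \frac{1866875}{107}$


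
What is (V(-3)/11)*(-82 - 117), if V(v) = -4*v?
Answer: -2388/11 ≈ -217.09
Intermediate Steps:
(V(-3)/11)*(-82 - 117) = (-4*(-3)/11)*(-82 - 117) = (12*(1/11))*(-199) = (12/11)*(-199) = -2388/11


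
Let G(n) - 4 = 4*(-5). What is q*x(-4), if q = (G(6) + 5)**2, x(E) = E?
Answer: -484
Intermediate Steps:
G(n) = -16 (G(n) = 4 + 4*(-5) = 4 - 20 = -16)
q = 121 (q = (-16 + 5)**2 = (-11)**2 = 121)
q*x(-4) = 121*(-4) = -484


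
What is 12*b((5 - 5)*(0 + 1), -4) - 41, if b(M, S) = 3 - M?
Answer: -5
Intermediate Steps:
12*b((5 - 5)*(0 + 1), -4) - 41 = 12*(3 - (5 - 5)*(0 + 1)) - 41 = 12*(3 - 0) - 41 = 12*(3 - 1*0) - 41 = 12*(3 + 0) - 41 = 12*3 - 41 = 36 - 41 = -5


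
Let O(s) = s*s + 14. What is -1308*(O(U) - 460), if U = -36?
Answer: -1111800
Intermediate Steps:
O(s) = 14 + s**2 (O(s) = s**2 + 14 = 14 + s**2)
-1308*(O(U) - 460) = -1308*((14 + (-36)**2) - 460) = -1308*((14 + 1296) - 460) = -1308*(1310 - 460) = -1308*850 = -1111800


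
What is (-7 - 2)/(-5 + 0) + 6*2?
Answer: 69/5 ≈ 13.800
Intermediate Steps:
(-7 - 2)/(-5 + 0) + 6*2 = -9/(-5) + 12 = -9*(-⅕) + 12 = 9/5 + 12 = 69/5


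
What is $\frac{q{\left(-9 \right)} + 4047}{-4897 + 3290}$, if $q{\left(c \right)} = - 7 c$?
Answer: $- \frac{4110}{1607} \approx -2.5576$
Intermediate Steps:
$\frac{q{\left(-9 \right)} + 4047}{-4897 + 3290} = \frac{\left(-7\right) \left(-9\right) + 4047}{-4897 + 3290} = \frac{63 + 4047}{-1607} = 4110 \left(- \frac{1}{1607}\right) = - \frac{4110}{1607}$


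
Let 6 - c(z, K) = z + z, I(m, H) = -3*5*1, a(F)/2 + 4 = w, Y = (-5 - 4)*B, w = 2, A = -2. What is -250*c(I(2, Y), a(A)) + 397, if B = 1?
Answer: -8603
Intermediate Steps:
Y = -9 (Y = (-5 - 4)*1 = -9*1 = -9)
a(F) = -4 (a(F) = -8 + 2*2 = -8 + 4 = -4)
I(m, H) = -15 (I(m, H) = -15*1 = -15)
c(z, K) = 6 - 2*z (c(z, K) = 6 - (z + z) = 6 - 2*z)
-250*c(I(2, Y), a(A)) + 397 = -250*(6 - 2*(-15)) + 397 = -250*(6 + 30) + 397 = -250*36 + 397 = -9000 + 397 = -8603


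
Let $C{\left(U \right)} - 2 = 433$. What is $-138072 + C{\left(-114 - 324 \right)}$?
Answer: $-137637$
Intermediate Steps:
$C{\left(U \right)} = 435$ ($C{\left(U \right)} = 2 + 433 = 435$)
$-138072 + C{\left(-114 - 324 \right)} = -138072 + 435 = -137637$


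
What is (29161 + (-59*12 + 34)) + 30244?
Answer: 58731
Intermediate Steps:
(29161 + (-59*12 + 34)) + 30244 = (29161 + (-708 + 34)) + 30244 = (29161 - 674) + 30244 = 28487 + 30244 = 58731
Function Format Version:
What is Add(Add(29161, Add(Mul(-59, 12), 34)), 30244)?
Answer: 58731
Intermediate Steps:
Add(Add(29161, Add(Mul(-59, 12), 34)), 30244) = Add(Add(29161, Add(-708, 34)), 30244) = Add(Add(29161, -674), 30244) = Add(28487, 30244) = 58731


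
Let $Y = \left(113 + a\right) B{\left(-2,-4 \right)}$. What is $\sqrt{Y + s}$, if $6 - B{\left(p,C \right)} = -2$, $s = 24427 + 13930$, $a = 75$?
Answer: $3 \sqrt{4429} \approx 199.65$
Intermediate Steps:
$s = 38357$
$B{\left(p,C \right)} = 8$ ($B{\left(p,C \right)} = 6 - -2 = 6 + 2 = 8$)
$Y = 1504$ ($Y = \left(113 + 75\right) 8 = 188 \cdot 8 = 1504$)
$\sqrt{Y + s} = \sqrt{1504 + 38357} = \sqrt{39861} = 3 \sqrt{4429}$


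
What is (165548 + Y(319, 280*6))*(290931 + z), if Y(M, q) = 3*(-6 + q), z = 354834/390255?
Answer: 1291074262067082/26017 ≈ 4.9624e+10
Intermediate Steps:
z = 118278/130085 (z = 354834*(1/390255) = 118278/130085 ≈ 0.90924)
Y(M, q) = -18 + 3*q
(165548 + Y(319, 280*6))*(290931 + z) = (165548 + (-18 + 3*(280*6)))*(290931 + 118278/130085) = (165548 + (-18 + 3*1680))*(37845877413/130085) = (165548 + (-18 + 5040))*(37845877413/130085) = (165548 + 5022)*(37845877413/130085) = 170570*(37845877413/130085) = 1291074262067082/26017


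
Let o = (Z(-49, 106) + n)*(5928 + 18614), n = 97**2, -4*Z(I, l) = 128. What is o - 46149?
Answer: 230084185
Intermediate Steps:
Z(I, l) = -32 (Z(I, l) = -1/4*128 = -32)
n = 9409
o = 230130334 (o = (-32 + 9409)*(5928 + 18614) = 9377*24542 = 230130334)
o - 46149 = 230130334 - 46149 = 230084185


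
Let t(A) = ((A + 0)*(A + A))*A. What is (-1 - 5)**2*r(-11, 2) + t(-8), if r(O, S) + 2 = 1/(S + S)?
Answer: -1087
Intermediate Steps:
t(A) = 2*A**3 (t(A) = (A*(2*A))*A = (2*A**2)*A = 2*A**3)
r(O, S) = -2 + 1/(2*S) (r(O, S) = -2 + 1/(S + S) = -2 + 1/(2*S))
(-1 - 5)**2*r(-11, 2) + t(-8) = (-1 - 5)**2*(-2 + (1/2)/2) + 2*(-8)**3 = (-6)**2*(-2 + (1/2)*(1/2)) + 2*(-512) = 36*(-2 + 1/4) - 1024 = 36*(-7/4) - 1024 = -63 - 1024 = -1087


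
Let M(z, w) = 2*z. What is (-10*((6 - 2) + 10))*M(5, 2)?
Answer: -1400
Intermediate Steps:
(-10*((6 - 2) + 10))*M(5, 2) = (-10*((6 - 2) + 10))*(2*5) = -10*(4 + 10)*10 = -10*14*10 = -140*10 = -1400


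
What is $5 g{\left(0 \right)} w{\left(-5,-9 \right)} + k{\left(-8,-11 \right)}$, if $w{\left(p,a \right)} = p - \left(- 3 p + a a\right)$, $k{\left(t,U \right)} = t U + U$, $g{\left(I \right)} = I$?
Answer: $77$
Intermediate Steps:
$k{\left(t,U \right)} = U + U t$ ($k{\left(t,U \right)} = U t + U = U + U t$)
$w{\left(p,a \right)} = - a^{2} + 4 p$ ($w{\left(p,a \right)} = p - \left(- 3 p + a^{2}\right) = p - \left(a^{2} - 3 p\right) = - a^{2} + 4 p$)
$5 g{\left(0 \right)} w{\left(-5,-9 \right)} + k{\left(-8,-11 \right)} = 5 \cdot 0 \left(- \left(-9\right)^{2} + 4 \left(-5\right)\right) - 11 \left(1 - 8\right) = 0 \left(\left(-1\right) 81 - 20\right) - -77 = 0 \left(-81 - 20\right) + 77 = 0 \left(-101\right) + 77 = 0 + 77 = 77$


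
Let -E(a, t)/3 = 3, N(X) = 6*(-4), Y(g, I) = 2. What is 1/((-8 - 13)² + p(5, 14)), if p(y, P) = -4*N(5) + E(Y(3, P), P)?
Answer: 1/528 ≈ 0.0018939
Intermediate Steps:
N(X) = -24
E(a, t) = -9 (E(a, t) = -3*3 = -9)
p(y, P) = 87 (p(y, P) = -4*(-24) - 9 = 96 - 9 = 87)
1/((-8 - 13)² + p(5, 14)) = 1/((-8 - 13)² + 87) = 1/((-21)² + 87) = 1/(441 + 87) = 1/528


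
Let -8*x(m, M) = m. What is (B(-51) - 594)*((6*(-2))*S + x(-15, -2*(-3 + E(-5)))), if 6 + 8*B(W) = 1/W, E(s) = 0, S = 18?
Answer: 138558289/1088 ≈ 1.2735e+5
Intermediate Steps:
x(m, M) = -m/8
B(W) = -¾ + 1/(8*W)
(B(-51) - 594)*((6*(-2))*S + x(-15, -2*(-3 + E(-5)))) = ((⅛)*(1 - 6*(-51))/(-51) - 594)*((6*(-2))*18 - ⅛*(-15)) = ((⅛)*(-1/51)*(1 + 306) - 594)*(-12*18 + 15/8) = ((⅛)*(-1/51)*307 - 594)*(-216 + 15/8) = (-307/408 - 594)*(-1713/8) = -242659/408*(-1713/8) = 138558289/1088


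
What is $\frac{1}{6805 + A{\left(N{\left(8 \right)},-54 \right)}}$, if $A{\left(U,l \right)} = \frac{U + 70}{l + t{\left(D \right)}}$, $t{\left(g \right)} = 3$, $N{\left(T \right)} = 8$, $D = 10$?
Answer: $\frac{17}{115659} \approx 0.00014698$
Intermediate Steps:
$A{\left(U,l \right)} = \frac{70 + U}{3 + l}$ ($A{\left(U,l \right)} = \frac{U + 70}{l + 3} = \frac{70 + U}{3 + l}$)
$\frac{1}{6805 + A{\left(N{\left(8 \right)},-54 \right)}} = \frac{1}{6805 + \frac{70 + 8}{3 - 54}} = \frac{1}{6805 + \frac{1}{-51} \cdot 78} = \frac{1}{6805 - \frac{26}{17}} = \frac{1}{\frac{115659}{17}} = \frac{17}{115659}$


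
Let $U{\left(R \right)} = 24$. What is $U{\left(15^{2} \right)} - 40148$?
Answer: $-40124$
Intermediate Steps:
$U{\left(15^{2} \right)} - 40148 = 24 - 40148 = -40124$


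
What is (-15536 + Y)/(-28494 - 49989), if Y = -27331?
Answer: 14289/26161 ≈ 0.54620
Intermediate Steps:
(-15536 + Y)/(-28494 - 49989) = (-15536 - 27331)/(-28494 - 49989) = -42867/(-78483) = -42867*(-1/78483) = 14289/26161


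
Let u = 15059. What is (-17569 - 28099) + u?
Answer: -30609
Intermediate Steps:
(-17569 - 28099) + u = (-17569 - 28099) + 15059 = -45668 + 15059 = -30609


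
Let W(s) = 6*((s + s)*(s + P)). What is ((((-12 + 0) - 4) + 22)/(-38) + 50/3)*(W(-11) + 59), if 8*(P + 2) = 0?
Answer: 1670275/57 ≈ 29303.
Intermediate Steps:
P = -2 (P = -2 + (⅛)*0 = -2 + 0 = -2)
W(s) = 12*s*(-2 + s) (W(s) = 6*((s + s)*(s - 2)) = 6*((2*s)*(-2 + s)) = 6*(2*s*(-2 + s)) = 12*s*(-2 + s))
((((-12 + 0) - 4) + 22)/(-38) + 50/3)*(W(-11) + 59) = ((((-12 + 0) - 4) + 22)/(-38) + 50/3)*(12*(-11)*(-2 - 11) + 59) = (((-12 - 4) + 22)*(-1/38) + 50*(⅓))*(12*(-11)*(-13) + 59) = ((-16 + 22)*(-1/38) + 50/3)*(1716 + 59) = (6*(-1/38) + 50/3)*1775 = (-3/19 + 50/3)*1775 = (941/57)*1775 = 1670275/57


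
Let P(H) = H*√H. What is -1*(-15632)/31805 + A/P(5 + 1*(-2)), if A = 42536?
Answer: 15632/31805 + 42536*√3/9 ≈ 8186.5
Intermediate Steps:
P(H) = H^(3/2)
-1*(-15632)/31805 + A/P(5 + 1*(-2)) = -1*(-15632)/31805 + 42536/((5 + 1*(-2))^(3/2)) = 15632*(1/31805) + 42536/((5 - 2)^(3/2)) = 15632/31805 + 42536/(3^(3/2)) = 15632/31805 + 42536/((3*√3)) = 15632/31805 + 42536*(√3/9) = 15632/31805 + 42536*√3/9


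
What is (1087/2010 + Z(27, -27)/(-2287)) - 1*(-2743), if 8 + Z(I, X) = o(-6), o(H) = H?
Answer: 12611728519/4596870 ≈ 2743.5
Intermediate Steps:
Z(I, X) = -14 (Z(I, X) = -8 - 6 = -14)
(1087/2010 + Z(27, -27)/(-2287)) - 1*(-2743) = (1087/2010 - 14/(-2287)) - 1*(-2743) = (1087*(1/2010) - 14*(-1/2287)) + 2743 = (1087/2010 + 14/2287) + 2743 = 2514109/4596870 + 2743 = 12611728519/4596870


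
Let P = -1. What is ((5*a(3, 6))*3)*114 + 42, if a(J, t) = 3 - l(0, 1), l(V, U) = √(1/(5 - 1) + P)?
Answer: 5172 - 855*I*√3 ≈ 5172.0 - 1480.9*I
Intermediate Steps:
l(V, U) = I*√3/2 (l(V, U) = √(1/(5 - 1) - 1) = √(1/4 - 1) = √(¼ - 1) = √(-¾) = I*√3/2)
a(J, t) = 3 - I*√3/2
((5*a(3, 6))*3)*114 + 42 = ((5*(3 - I*√3/2))*3)*114 + 42 = ((15 - 5*I*√3/2)*3)*114 + 42 = (45 - 15*I*√3/2)*114 + 42 = (5130 - 855*I*√3) + 42 = 5172 - 855*I*√3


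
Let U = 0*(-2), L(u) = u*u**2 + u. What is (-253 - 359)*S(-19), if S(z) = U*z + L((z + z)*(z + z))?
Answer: -1842693950736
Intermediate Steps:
L(u) = u + u**3 (L(u) = u**3 + u = u + u**3)
U = 0
S(z) = 4*z**2 + 64*z**6 (S(z) = 0*z + ((z + z)*(z + z) + ((z + z)*(z + z))**3) = 0 + ((2*z)*(2*z) + ((2*z)*(2*z))**3) = 0 + (4*z**2 + (4*z**2)**3) = 0 + (4*z**2 + 64*z**6) = 4*z**2 + 64*z**6)
(-253 - 359)*S(-19) = (-253 - 359)*((-19)**2*(4 + 64*(-19)**4)) = -220932*(4 + 64*130321) = -220932*(4 + 8340544) = -220932*8340548 = -612*3010937828 = -1842693950736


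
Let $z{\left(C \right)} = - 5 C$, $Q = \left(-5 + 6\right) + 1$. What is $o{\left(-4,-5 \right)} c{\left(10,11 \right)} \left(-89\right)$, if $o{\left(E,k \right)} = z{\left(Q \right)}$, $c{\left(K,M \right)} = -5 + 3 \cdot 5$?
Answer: $8900$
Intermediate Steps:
$c{\left(K,M \right)} = 10$ ($c{\left(K,M \right)} = -5 + 15 = 10$)
$Q = 2$ ($Q = 1 + 1 = 2$)
$o{\left(E,k \right)} = -10$ ($o{\left(E,k \right)} = \left(-5\right) 2 = -10$)
$o{\left(-4,-5 \right)} c{\left(10,11 \right)} \left(-89\right) = \left(-10\right) 10 \left(-89\right) = \left(-100\right) \left(-89\right) = 8900$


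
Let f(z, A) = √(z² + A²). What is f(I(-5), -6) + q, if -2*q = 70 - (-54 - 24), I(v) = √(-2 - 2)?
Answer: -74 + 4*√2 ≈ -68.343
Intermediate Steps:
I(v) = 2*I (I(v) = √(-4) = 2*I)
q = -74 (q = -(70 - (-54 - 24))/2 = -(70 - 1*(-78))/2 = -(70 + 78)/2 = -½*148 = -74)
f(z, A) = √(A² + z²)
f(I(-5), -6) + q = √((-6)² + (2*I)²) - 74 = √(36 - 4) - 74 = √32 - 74 = 4*√2 - 74 = -74 + 4*√2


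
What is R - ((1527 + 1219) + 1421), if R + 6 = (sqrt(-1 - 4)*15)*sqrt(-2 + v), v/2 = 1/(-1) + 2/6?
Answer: -4173 - 25*sqrt(6) ≈ -4234.2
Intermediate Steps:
v = -4/3 (v = 2*(1/(-1) + 2/6) = 2*(1*(-1) + 2*(1/6)) = 2*(-1 + 1/3) = 2*(-2/3) = -4/3 ≈ -1.3333)
R = -6 - 25*sqrt(6) (R = -6 + (sqrt(-1 - 4)*15)*sqrt(-2 - 4/3) = -6 + (sqrt(-5)*15)*sqrt(-10/3) = -6 + ((I*sqrt(5))*15)*(I*sqrt(30)/3) = -6 + (15*I*sqrt(5))*(I*sqrt(30)/3) = -6 - 25*sqrt(6) ≈ -67.237)
R - ((1527 + 1219) + 1421) = (-6 - 25*sqrt(6)) - ((1527 + 1219) + 1421) = (-6 - 25*sqrt(6)) - (2746 + 1421) = (-6 - 25*sqrt(6)) - 1*4167 = (-6 - 25*sqrt(6)) - 4167 = -4173 - 25*sqrt(6)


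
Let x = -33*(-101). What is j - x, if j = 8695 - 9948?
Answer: -4586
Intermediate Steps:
j = -1253
x = 3333
j - x = -1253 - 1*3333 = -1253 - 3333 = -4586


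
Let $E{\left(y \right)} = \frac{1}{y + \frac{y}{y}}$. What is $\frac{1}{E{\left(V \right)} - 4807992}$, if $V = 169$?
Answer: $- \frac{170}{817358639} \approx -2.0799 \cdot 10^{-7}$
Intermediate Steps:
$E{\left(y \right)} = \frac{1}{1 + y}$ ($E{\left(y \right)} = \frac{1}{y + 1} = \frac{1}{1 + y}$)
$\frac{1}{E{\left(V \right)} - 4807992} = \frac{1}{\frac{1}{1 + 169} - 4807992} = \frac{1}{\frac{1}{170} - 4807992} = \frac{1}{- \frac{817358639}{170}} = - \frac{170}{817358639}$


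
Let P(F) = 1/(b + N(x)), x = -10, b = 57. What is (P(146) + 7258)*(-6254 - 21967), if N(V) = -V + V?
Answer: -3891741749/19 ≈ -2.0483e+8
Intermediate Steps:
N(V) = 0
P(F) = 1/57 (P(F) = 1/(57 + 0) = 1/57)
(P(146) + 7258)*(-6254 - 21967) = (1/57 + 7258)*(-6254 - 21967) = (413707/57)*(-28221) = -3891741749/19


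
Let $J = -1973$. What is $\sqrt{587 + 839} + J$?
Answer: $-1973 + \sqrt{1426} \approx -1935.2$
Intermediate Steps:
$\sqrt{587 + 839} + J = \sqrt{587 + 839} - 1973 = \sqrt{1426} - 1973 = -1973 + \sqrt{1426}$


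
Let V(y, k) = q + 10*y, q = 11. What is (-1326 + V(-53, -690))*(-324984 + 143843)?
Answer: 334205145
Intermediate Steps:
V(y, k) = 11 + 10*y
(-1326 + V(-53, -690))*(-324984 + 143843) = (-1326 + (11 + 10*(-53)))*(-324984 + 143843) = (-1326 + (11 - 530))*(-181141) = (-1326 - 519)*(-181141) = -1845*(-181141) = 334205145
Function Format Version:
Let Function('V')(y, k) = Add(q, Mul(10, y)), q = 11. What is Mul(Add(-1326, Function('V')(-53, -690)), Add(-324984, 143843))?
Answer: 334205145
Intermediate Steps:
Function('V')(y, k) = Add(11, Mul(10, y))
Mul(Add(-1326, Function('V')(-53, -690)), Add(-324984, 143843)) = Mul(Add(-1326, Add(11, Mul(10, -53))), Add(-324984, 143843)) = Mul(Add(-1326, Add(11, -530)), -181141) = Mul(Add(-1326, -519), -181141) = Mul(-1845, -181141) = 334205145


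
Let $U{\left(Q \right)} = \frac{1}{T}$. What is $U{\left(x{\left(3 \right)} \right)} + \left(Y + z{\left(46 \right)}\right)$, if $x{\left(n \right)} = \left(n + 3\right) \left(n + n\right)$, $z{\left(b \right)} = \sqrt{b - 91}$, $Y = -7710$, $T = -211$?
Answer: $- \frac{1626811}{211} + 3 i \sqrt{5} \approx -7710.0 + 6.7082 i$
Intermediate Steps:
$z{\left(b \right)} = \sqrt{-91 + b}$
$x{\left(n \right)} = 2 n \left(3 + n\right)$ ($x{\left(n \right)} = \left(3 + n\right) 2 n = 2 n \left(3 + n\right)$)
$U{\left(Q \right)} = - \frac{1}{211}$ ($U{\left(Q \right)} = \frac{1}{-211} = - \frac{1}{211}$)
$U{\left(x{\left(3 \right)} \right)} + \left(Y + z{\left(46 \right)}\right) = - \frac{1}{211} - \left(7710 - \sqrt{-91 + 46}\right) = - \frac{1}{211} - \left(7710 - \sqrt{-45}\right) = - \frac{1}{211} - \left(7710 - 3 i \sqrt{5}\right) = - \frac{1626811}{211} + 3 i \sqrt{5}$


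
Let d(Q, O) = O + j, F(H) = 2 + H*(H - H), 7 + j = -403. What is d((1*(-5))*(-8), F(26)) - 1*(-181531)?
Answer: 181123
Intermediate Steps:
j = -410 (j = -7 - 403 = -410)
F(H) = 2 (F(H) = 2 + H*0 = 2 + 0 = 2)
d(Q, O) = -410 + O (d(Q, O) = O - 410 = -410 + O)
d((1*(-5))*(-8), F(26)) - 1*(-181531) = (-410 + 2) - 1*(-181531) = -408 + 181531 = 181123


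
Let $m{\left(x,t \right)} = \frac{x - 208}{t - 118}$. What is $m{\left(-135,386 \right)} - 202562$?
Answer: $- \frac{54286959}{268} \approx -2.0256 \cdot 10^{5}$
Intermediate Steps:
$m{\left(x,t \right)} = \frac{-208 + x}{-118 + t}$
$m{\left(-135,386 \right)} - 202562 = \frac{-208 - 135}{-118 + 386} - 202562 = \frac{1}{268} \left(-343\right) - 202562 = - \frac{343}{268} - 202562 = - \frac{54286959}{268}$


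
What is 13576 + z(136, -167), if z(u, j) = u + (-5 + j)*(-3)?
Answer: 14228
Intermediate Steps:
z(u, j) = 15 + u - 3*j (z(u, j) = u + (15 - 3*j) = 15 + u - 3*j)
13576 + z(136, -167) = 13576 + (15 + 136 - 3*(-167)) = 13576 + (15 + 136 + 501) = 13576 + 652 = 14228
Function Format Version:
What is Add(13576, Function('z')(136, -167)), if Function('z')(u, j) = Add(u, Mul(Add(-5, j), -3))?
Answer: 14228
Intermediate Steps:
Function('z')(u, j) = Add(15, u, Mul(-3, j)) (Function('z')(u, j) = Add(u, Add(15, Mul(-3, j))) = Add(15, u, Mul(-3, j)))
Add(13576, Function('z')(136, -167)) = Add(13576, Add(15, 136, Mul(-3, -167))) = Add(13576, Add(15, 136, 501)) = Add(13576, 652) = 14228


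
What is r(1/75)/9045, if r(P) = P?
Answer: 1/678375 ≈ 1.4741e-6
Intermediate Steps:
r(1/75)/9045 = 1/(75*9045) = (1/75)*(1/9045) = 1/678375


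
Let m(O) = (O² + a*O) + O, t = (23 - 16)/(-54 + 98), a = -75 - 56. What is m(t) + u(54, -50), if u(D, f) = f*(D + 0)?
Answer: -5267191/1936 ≈ -2720.7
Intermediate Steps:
a = -131
t = 7/44 ≈ 0.15909
u(D, f) = D*f (u(D, f) = f*D = D*f)
m(O) = O² - 130*O (m(O) = (O² - 131*O) + O = O² - 130*O)
m(t) + u(54, -50) = 7*(-130 + 7/44)/44 + 54*(-50) = (7/44)*(-5713/44) - 2700 = -39991/1936 - 2700 = -5267191/1936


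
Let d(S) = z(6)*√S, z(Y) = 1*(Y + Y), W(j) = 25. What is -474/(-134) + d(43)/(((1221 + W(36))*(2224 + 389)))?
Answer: 237/67 + 2*√43/542633 ≈ 3.5373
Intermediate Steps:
z(Y) = 2*Y (z(Y) = 1*(2*Y) = 2*Y)
d(S) = 12*√S (d(S) = (2*6)*√S = 12*√S)
-474/(-134) + d(43)/(((1221 + W(36))*(2224 + 389))) = -474/(-134) + (12*√43)/(((1221 + 25)*(2224 + 389))) = -474*(-1/134) + (12*√43)/((1246*2613)) = 237/67 + (12*√43)/3255798 = 237/67 + (12*√43)*(1/3255798) = 237/67 + 2*√43/542633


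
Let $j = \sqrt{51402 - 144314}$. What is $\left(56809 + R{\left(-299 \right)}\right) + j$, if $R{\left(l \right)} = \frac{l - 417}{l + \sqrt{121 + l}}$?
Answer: $\frac{5089107495}{89579} + 4 i \sqrt{5807} + \frac{716 i \sqrt{178}}{89579} \approx 56811.0 + 304.92 i$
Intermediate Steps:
$j = 4 i \sqrt{5807}$ ($j = \sqrt{-92912} = 4 i \sqrt{5807} \approx 304.81 i$)
$R{\left(l \right)} = \frac{-417 + l}{l + \sqrt{121 + l}}$
$\left(56809 + R{\left(-299 \right)}\right) + j = \left(56809 + \frac{-417 - 299}{-299 + \sqrt{121 - 299}}\right) + 4 i \sqrt{5807} = \left(56809 + \frac{1}{-299 + \sqrt{-178}} \left(-716\right)\right) + 4 i \sqrt{5807} = \left(56809 + \frac{1}{-299 + i \sqrt{178}} \left(-716\right)\right) + 4 i \sqrt{5807} = \left(56809 - \frac{716}{-299 + i \sqrt{178}}\right) + 4 i \sqrt{5807} = 56809 - \frac{716}{-299 + i \sqrt{178}} + 4 i \sqrt{5807}$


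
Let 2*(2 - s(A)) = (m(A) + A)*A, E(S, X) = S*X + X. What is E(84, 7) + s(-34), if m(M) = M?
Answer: -559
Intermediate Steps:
E(S, X) = X + S*X
s(A) = 2 - A² (s(A) = 2 - (A + A)*A/2 = 2 - 2*A*A/2 = 2 - A²)
E(84, 7) + s(-34) = 7*(1 + 84) + (2 - 1*(-34)²) = 7*85 + (2 - 1*1156) = 595 + (2 - 1156) = 595 - 1154 = -559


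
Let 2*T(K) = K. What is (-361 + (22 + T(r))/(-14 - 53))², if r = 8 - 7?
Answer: 2344399561/17956 ≈ 1.3056e+5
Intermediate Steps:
r = 1
T(K) = K/2
(-361 + (22 + T(r))/(-14 - 53))² = (-361 + (22 + (½)*1)/(-14 - 53))² = (-361 + (22 + ½)/(-67))² = (-361 + (45/2)*(-1/67))² = (-361 - 45/134)² = (-48419/134)² = 2344399561/17956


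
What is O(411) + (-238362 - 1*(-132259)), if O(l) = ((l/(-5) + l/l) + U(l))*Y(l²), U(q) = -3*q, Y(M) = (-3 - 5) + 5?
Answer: -510802/5 ≈ -1.0216e+5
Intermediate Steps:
Y(M) = -3 (Y(M) = -8 + 5 = -3)
O(l) = -3 + 48*l/5 (O(l) = ((l/(-5) + l/l) - 3*l)*(-3) = ((l*(-⅕) + 1) - 3*l)*(-3) = ((-l/5 + 1) - 3*l)*(-3) = ((1 - l/5) - 3*l)*(-3) = (1 - 16*l/5)*(-3) = -3 + 48*l/5)
O(411) + (-238362 - 1*(-132259)) = (-3 + (48/5)*411) + (-238362 - 1*(-132259)) = (-3 + 19728/5) + (-238362 + 132259) = 19713/5 - 106103 = -510802/5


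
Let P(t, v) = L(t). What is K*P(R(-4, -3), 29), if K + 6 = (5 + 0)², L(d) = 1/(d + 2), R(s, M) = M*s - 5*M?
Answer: 19/29 ≈ 0.65517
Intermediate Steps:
R(s, M) = -5*M + M*s
L(d) = 1/(2 + d)
P(t, v) = 1/(2 + t)
K = 19 (K = -6 + (5 + 0)² = -6 + 5² = -6 + 25 = 19)
K*P(R(-4, -3), 29) = 19/(2 - 3*(-5 - 4)) = 19/(2 - 3*(-9)) = 19/(2 + 27) = 19/29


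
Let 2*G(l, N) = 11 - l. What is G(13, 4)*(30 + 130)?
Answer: -160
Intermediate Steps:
G(l, N) = 11/2 - l/2 (G(l, N) = (11 - l)/2 = 11/2 - l/2)
G(13, 4)*(30 + 130) = (11/2 - ½*13)*(30 + 130) = (11/2 - 13/2)*160 = -1*160 = -160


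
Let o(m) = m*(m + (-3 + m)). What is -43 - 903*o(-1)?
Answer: -4558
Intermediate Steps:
o(m) = m*(-3 + 2*m)
-43 - 903*o(-1) = -43 - 903*(-(-3 + 2*(-1))) = -43 - 903*(-(-3 - 2)) = -43 - 903*(-1*(-5)) = -43 - 903*5 = -43 - 129*35 = -43 - 4515 = -4558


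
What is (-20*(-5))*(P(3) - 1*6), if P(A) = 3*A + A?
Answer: 600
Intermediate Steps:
P(A) = 4*A
(-20*(-5))*(P(3) - 1*6) = (-20*(-5))*(4*3 - 1*6) = 100*(12 - 6) = 100*6 = 600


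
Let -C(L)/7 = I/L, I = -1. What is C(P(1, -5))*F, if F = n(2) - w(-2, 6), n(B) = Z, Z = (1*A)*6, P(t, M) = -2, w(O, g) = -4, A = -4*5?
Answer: 406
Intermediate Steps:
A = -20
C(L) = 7/L (C(L) = -(-7)/L = 7/L)
Z = -120 (Z = (1*(-20))*6 = -20*6 = -120)
n(B) = -120
F = -116 (F = -120 - 1*(-4) = -120 + 4 = -116)
C(P(1, -5))*F = (7/(-2))*(-116) = (7*(-1/2))*(-116) = -7/2*(-116) = 406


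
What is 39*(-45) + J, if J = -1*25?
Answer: -1780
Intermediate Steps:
J = -25
39*(-45) + J = 39*(-45) - 25 = -1755 - 25 = -1780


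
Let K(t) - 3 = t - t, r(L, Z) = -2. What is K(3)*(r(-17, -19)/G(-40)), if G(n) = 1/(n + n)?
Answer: 480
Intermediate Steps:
G(n) = 1/(2*n)
K(t) = 3 (K(t) = 3 + (t - t) = 3 + 0 = 3)
K(3)*(r(-17, -19)/G(-40)) = 3*(-2/((1/2)/(-40))) = 3*(-2/((1/2)*(-1/40))) = 3*(-2/(-1/80)) = 3*(-2*(-80)) = 3*160 = 480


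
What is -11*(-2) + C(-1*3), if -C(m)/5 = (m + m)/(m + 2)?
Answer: -8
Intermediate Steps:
C(m) = -10*m/(2 + m) (C(m) = -5*(m + m)/(m + 2) = -5*2*m/(2 + m) = -10*m/(2 + m))
-11*(-2) + C(-1*3) = -11*(-2) - 10*(-1*3)/(2 - 1*3) = 22 - 10*(-3)/(2 - 3) = 22 - 10*(-3)/(-1) = 22 - 10*(-3)*(-1) = 22 - 30 = -8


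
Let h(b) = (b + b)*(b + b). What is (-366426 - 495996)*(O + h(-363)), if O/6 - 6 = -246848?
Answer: 822729889872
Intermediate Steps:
O = -1481052 (O = 36 + 6*(-246848) = 36 - 1481088 = -1481052)
h(b) = 4*b² (h(b) = (2*b)*(2*b) = 4*b²)
(-366426 - 495996)*(O + h(-363)) = (-366426 - 495996)*(-1481052 + 4*(-363)²) = -862422*(-1481052 + 4*131769) = -862422*(-1481052 + 527076) = -862422*(-953976) = 822729889872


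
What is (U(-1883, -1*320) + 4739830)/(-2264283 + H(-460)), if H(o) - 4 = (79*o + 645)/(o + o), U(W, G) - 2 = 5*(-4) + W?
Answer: -124539848/59517171 ≈ -2.0925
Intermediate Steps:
U(W, G) = -18 + W (U(W, G) = 2 + (5*(-4) + W) = 2 + (-20 + W) = -18 + W)
H(o) = 4 + (645 + 79*o)/(2*o) (H(o) = 4 + (79*o + 645)/(o + o) = 4 + (645 + 79*o)/((2*o)) = 4 + (645 + 79*o)*(1/(2*o)) = 4 + (645 + 79*o)/(2*o))
(U(-1883, -1*320) + 4739830)/(-2264283 + H(-460)) = ((-18 - 1883) + 4739830)/(-2264283 + (3/2)*(215 + 29*(-460))/(-460)) = (-1901 + 4739830)/(-2264283 + (3/2)*(-1/460)*(215 - 13340)) = 4737929/(-2264283 + (3/2)*(-1/460)*(-13125)) = 4737929/(-2264283 + 7875/184) = 4737929/(-416620197/184) = 4737929*(-184/416620197) = -124539848/59517171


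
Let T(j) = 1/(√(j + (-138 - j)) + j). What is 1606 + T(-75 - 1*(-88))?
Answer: 493055/307 - I*√138/307 ≈ 1606.0 - 0.038265*I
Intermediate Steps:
T(j) = 1/(j + I*√138) (T(j) = 1/(√(-138) + j) = 1/(I*√138 + j) = 1/(j + I*√138))
1606 + T(-75 - 1*(-88)) = 1606 + 1/((-75 - 1*(-88)) + I*√138) = 1606 + 1/((-75 + 88) + I*√138) = 1606 + 1/(13 + I*√138)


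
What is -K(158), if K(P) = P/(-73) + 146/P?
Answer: 7153/5767 ≈ 1.2403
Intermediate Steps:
K(P) = 146/P - P/73 (K(P) = P*(-1/73) + 146/P = -P/73 + 146/P = 146/P - P/73)
-K(158) = -(146/158 - 1/73*158) = -(146*(1/158) - 158/73) = -(73/79 - 158/73) = -1*(-7153/5767) = 7153/5767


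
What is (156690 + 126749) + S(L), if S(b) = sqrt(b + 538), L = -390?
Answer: 283439 + 2*sqrt(37) ≈ 2.8345e+5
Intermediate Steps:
S(b) = sqrt(538 + b)
(156690 + 126749) + S(L) = (156690 + 126749) + sqrt(538 - 390) = 283439 + sqrt(148) = 283439 + 2*sqrt(37)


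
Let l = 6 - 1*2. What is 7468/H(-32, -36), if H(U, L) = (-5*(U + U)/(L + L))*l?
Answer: -16803/40 ≈ -420.08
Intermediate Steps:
l = 4 (l = 6 - 2 = 4)
H(U, L) = -20*U/L (H(U, L) = -5*(U + U)/(L + L)*4 = -5*2*U/(2*L)*4 = -5*2*U*1/(2*L)*4 = -5*U/L*4 = -20*U/L)
7468/H(-32, -36) = 7468/((-20*(-32)/(-36))) = 7468/((-20*(-32)*(-1/36))) = 7468/(-160/9) = 7468*(-9/160) = -16803/40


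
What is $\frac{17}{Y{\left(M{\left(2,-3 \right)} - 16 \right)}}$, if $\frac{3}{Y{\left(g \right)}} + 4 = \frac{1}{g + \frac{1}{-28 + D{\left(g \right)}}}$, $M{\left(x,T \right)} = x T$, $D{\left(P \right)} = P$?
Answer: $- \frac{75718}{3303} \approx -22.924$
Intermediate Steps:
$M{\left(x,T \right)} = T x$
$Y{\left(g \right)} = \frac{3}{-4 + \frac{1}{g + \frac{1}{-28 + g}}}$
$\frac{17}{Y{\left(M{\left(2,-3 \right)} - 16 \right)}} = \frac{17}{3 \frac{1}{32 - 113 \left(\left(-3\right) 2 - 16\right) + 4 \left(\left(-3\right) 2 - 16\right)^{2}} \left(-1 - \left(\left(-3\right) 2 - 16\right)^{2} + 28 \left(\left(-3\right) 2 - 16\right)\right)} = \frac{17}{3 \frac{1}{32 - 113 \left(-6 - 16\right) + 4 \left(-6 - 16\right)^{2}} \left(-1 - \left(-6 - 16\right)^{2} + 28 \left(-6 - 16\right)\right)} = \frac{17}{3 \frac{1}{32 - -2486 + 4 \left(-22\right)^{2}} \left(-1 - \left(-22\right)^{2} + 28 \left(-22\right)\right)} = \frac{17}{3 \frac{1}{32 + 2486 + 4 \cdot 484} \left(-1 - 484 - 616\right)} = \frac{17}{3 \frac{1}{32 + 2486 + 1936} \left(-1 - 484 - 616\right)} = \frac{17}{3 \cdot \frac{1}{4454} \left(-1101\right)} = \frac{17}{- \frac{3303}{4454}} = 17 \left(- \frac{4454}{3303}\right) = - \frac{75718}{3303}$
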